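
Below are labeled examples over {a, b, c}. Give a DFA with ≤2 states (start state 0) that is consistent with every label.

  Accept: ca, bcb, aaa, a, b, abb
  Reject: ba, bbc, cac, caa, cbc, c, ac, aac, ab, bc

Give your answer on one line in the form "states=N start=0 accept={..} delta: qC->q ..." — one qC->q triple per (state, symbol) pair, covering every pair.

Fold the examples into a partial DFA from state 0: repeatedly fix the first undefined (state, symbol) met by the shortest-then-alphabetical prefix, trying targets in increasing order and rejecting any under which an Accept and a Reject string meet in one state with the same remainder; add a state when all current targets are rejected. Accepting states are where Accept strings end.
a: 0a undefined. 0a->0: no, b/ab meet in 0 with "b" left. Open state 1: 0a->1.
b: 0b undefined. 0b->0: no, a/ba meet in 1. 0b->1: ok.
c: 0c undefined. 0c->0: ok.
aa: 1a undefined. 1a->0: ok.
ab: 1b undefined. 1b->0: ok.
ac: 1c undefined. 1c->0: ok.
All examples now run through 2 states with every (state, symbol) defined. Accept strings end in {1}, Reject strings end in {0}; accept={1}.

states=2 start=0 accept={1} delta: 0a->1 0b->1 0c->0 1a->0 1b->0 1c->0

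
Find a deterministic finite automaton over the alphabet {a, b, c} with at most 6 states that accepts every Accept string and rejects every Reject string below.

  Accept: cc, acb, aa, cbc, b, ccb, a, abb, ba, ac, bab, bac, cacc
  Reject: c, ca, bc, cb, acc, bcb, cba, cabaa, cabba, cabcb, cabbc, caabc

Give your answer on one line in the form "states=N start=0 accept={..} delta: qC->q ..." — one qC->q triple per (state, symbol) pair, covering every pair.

states=5 start=0 accept={0,1} delta: 0a->1 0b->0 0c->2 1a->0 1b->0 1c->0 2a->3 2b->2 2c->0 3a->0 3b->4 3c->1 4a->2 4b->4 4c->2

State merging on the prefix tree: take the shortest (then alphabetical) example prefix whose next move is undefined and point that move at state 0, else 1, else 2, ...; a target is out if some Accept/Reject pair would then sit in one state with the same input left (inseparable). If every existing state is out, open a new one.
a: 0a undefined. 0a->0: no, cc/acc meet in 0 with "cc" left. Open state 1: 0a->1.
b: 0b undefined. 0b->0: ok.
c: 0c undefined. 0c->0: no, cc/c meet in 0. 0c->1: no, aa/ca meet in 1 with "a" left. Open state 2: 0c->2.
aa: 1a undefined. 1a->0: ok.
ab: 1b undefined. 1b->0: ok.
ac: 1c undefined. 1c->0: ok.
ca: 2a undefined. 2a->0: no, acb/ca meet in 0. 2a->1: no, acb/cabaa meet in 0. 2a->2: no, cbc/caabc meet in 2 with "bc" left. Open state 3: 2a->3.
cb: 2b undefined. 2b->0: no, acb/cb meet in 0. 2b->1: no, acb/cba meet in 0. 2b->2: ok.
cc: 2c undefined. 2c->0: ok.
caa: 3a undefined. 3a->0: ok.
cab: 3b undefined. 3b->0: no, cc/cabaa meet in 0. 3b->1: no, cc/cabcb meet in 0. 3b->2: no, cc/cabaa meet in 0. 3b->3: no, cc/cabba meet in 0. Open state 4: 3b->4.
cac: 3c undefined. 3c->0: no, cacc/c meet in 2. 3c->1: ok.
caba: 4a undefined. 4a->0: no, a/cabaa meet in 1. 4a->1: no, cc/cabaa meet in 0. 4a->2: ok.
cabb: 4b undefined. 4b->0: no, a/cabba meet in 1. 4b->1: no, cc/cabba meet in 0. 4b->2: no, cc/cabbc meet in 0. 4b->3: no, cc/cabba meet in 0. 4b->4: ok.
cabc: 4c undefined. 4c->0: no, cc/cabcb meet in 0. 4c->1: no, cc/cabcb meet in 0. 4c->2: ok.
All examples now run through 5 states with every (state, symbol) defined. Accept strings end in {0,1}, Reject strings end in {2,3}; accept={0,1}.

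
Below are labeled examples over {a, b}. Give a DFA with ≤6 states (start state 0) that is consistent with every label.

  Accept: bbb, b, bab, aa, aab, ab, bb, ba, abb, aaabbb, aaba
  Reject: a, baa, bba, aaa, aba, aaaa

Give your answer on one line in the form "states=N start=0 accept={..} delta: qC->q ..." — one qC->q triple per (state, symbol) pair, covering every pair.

Grow the machine one transition at a time. Run the examples from 0; the earliest place one falls off (shortest prefix, ties alphabetical) gets sent to the lowest-numbered state that keeps every Accept/Reject pair distinguishable — a pair clashes when both reach the same state with identical unread suffix — and to a fresh state only if none does.
a: 0a undefined. 0a->0: no, aa/a meet in 0. Open state 1: 0a->1.
b: 0b undefined. 0b->0: no, aa/baa meet in 1 with "a" left. 0b->1: no, b/a meet in 1. Open state 2: 0b->2.
aa: 1a undefined. 1a->0: no, aa/aaaa meet in 0. 1a->1: no, aa/a meet in 1. 1a->2: no, ba/aaa meet in 2 with "a" left. Open state 3: 1a->3.
ab: 1b undefined. 1b->0: ok.
ba: 2a undefined. 2a->0: ok.
bb: 2b undefined. 2b->0: ok.
aaa: 3a undefined. 3a->0: no, ab/aaa meet in 0. 3a->1: no, aa/aaaa meet in 3. 3a->2: no, bbb/aaa meet in 2. 3a->3: no, aa/aaa meet in 3. Open state 4: 3a->4.
aab: 3b undefined. 3b->0: no, aaba/a meet in 1. 3b->1: no, aab/a meet in 1. 3b->2: ok.
aaaa: 4a undefined. 4a->0: no, ab/aaaa meet in 0. 4a->1: ok.
aaab: 4b undefined. 4b->0: ok.
All examples now run through 5 states with every (state, symbol) defined. Accept strings end in {0,2,3}, Reject strings end in {1,4}; accept={0,2,3}.

states=5 start=0 accept={0,2,3} delta: 0a->1 0b->2 1a->3 1b->0 2a->0 2b->0 3a->4 3b->2 4a->1 4b->0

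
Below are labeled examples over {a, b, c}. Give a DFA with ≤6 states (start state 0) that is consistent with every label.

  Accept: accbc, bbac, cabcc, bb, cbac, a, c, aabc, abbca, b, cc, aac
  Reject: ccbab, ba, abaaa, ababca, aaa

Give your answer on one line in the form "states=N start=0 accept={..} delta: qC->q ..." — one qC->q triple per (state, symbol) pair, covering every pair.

states=3 start=0 accept={0,1} delta: 0a->1 0b->1 0c->0 1a->2 1b->1 1c->0 2a->2 2b->2 2c->1

State merging on the prefix tree: take the shortest (then alphabetical) example prefix whose next move is undefined and point that move at state 0, else 1, else 2, ...; a target is out if some Accept/Reject pair would then sit in one state with the same input left (inseparable). If every existing state is out, open a new one.
a: 0a undefined. 0a->0: no, a/aaa meet in 0. Open state 1: 0a->1.
b: 0b undefined. 0b->0: no, a/ba meet in 1. 0b->1: ok.
c: 0c undefined. 0c->0: ok.
aa: 1a undefined. 1a->0: no, cbac/ba meet in 0. 1a->1: no, bb/ccbab meet in 1 with "b" left. Open state 2: 1a->2.
ab: 1b undefined. 1b->0: no, a/ababca meet in 1. 1b->1: ok.
ac: 1c undefined. 1c->0: ok.
aaa: 2a undefined. 2a->0: no, accbc/aaa meet in 0. 2a->1: no, bb/aaa meet in 1. 2a->2: ok.
aab: 2b undefined. 2b->0: no, accbc/ccbab meet in 0. 2b->1: no, bb/ccbab meet in 1. 2b->2: ok.
aac: 2c undefined. 2c->0: no, bb/ababca meet in 1. 2c->1: ok.
All examples now run through 3 states with every (state, symbol) defined. Accept strings end in {0,1}, Reject strings end in {2}; accept={0,1}.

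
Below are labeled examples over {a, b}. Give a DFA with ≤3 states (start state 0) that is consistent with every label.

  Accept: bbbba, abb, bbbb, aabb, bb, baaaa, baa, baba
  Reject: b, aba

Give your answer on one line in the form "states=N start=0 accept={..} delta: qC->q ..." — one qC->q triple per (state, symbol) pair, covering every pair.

State merging on the prefix tree: take the shortest (then alphabetical) example prefix whose next move is undefined and point that move at state 0, else 1, else 2, ...; a target is out if some Accept/Reject pair would then sit in one state with the same input left (inseparable). If every existing state is out, open a new one.
a: 0a undefined. 0a->0: ok.
b: 0b undefined. 0b->0: no, bbbba/b meet in 0. Open state 1: 0b->1.
ba: 1a undefined. 1a->0: no, baaaa/aba meet in 0. 1a->1: no, baaaa/b meet in 1. Open state 2: 1a->2.
bb: 1b undefined. 1b->0: ok.
baa: 2a undefined. 2a->0: ok.
bab: 2b undefined. 2b->0: ok.
All examples now run through 3 states with every (state, symbol) defined. Accept strings end in {0}, Reject strings end in {1,2}; accept={0}.

states=3 start=0 accept={0} delta: 0a->0 0b->1 1a->2 1b->0 2a->0 2b->0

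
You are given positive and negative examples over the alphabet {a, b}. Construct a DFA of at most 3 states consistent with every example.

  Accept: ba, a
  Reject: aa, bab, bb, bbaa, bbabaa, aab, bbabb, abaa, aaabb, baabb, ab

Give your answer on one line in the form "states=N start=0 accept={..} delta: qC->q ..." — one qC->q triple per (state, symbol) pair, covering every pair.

Grow the machine one transition at a time. Run the examples from 0; the earliest place one falls off (shortest prefix, ties alphabetical) gets sent to the lowest-numbered state that keeps every Accept/Reject pair distinguishable — a pair clashes when both reach the same state with identical unread suffix — and to a fresh state only if none does.
a: 0a undefined. 0a->0: no, a/aa meet in 0. Open state 1: 0a->1.
b: 0b undefined. 0b->0: ok.
aa: 1a undefined. 1a->0: ok.
ab: 1b undefined. 1b->0: ok.
All examples now run through 2 states with every (state, symbol) defined. Accept strings end in {1}, Reject strings end in {0}; accept={1}.

states=2 start=0 accept={1} delta: 0a->1 0b->0 1a->0 1b->0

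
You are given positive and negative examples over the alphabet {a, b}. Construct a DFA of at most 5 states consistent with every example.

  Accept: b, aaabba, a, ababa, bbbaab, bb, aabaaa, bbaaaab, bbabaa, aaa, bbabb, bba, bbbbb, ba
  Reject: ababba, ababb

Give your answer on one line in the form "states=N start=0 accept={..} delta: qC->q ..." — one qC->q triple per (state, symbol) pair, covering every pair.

Grow the machine one transition at a time. Run the examples from 0; the earliest place one falls off (shortest prefix, ties alphabetical) gets sent to the lowest-numbered state that keeps every Accept/Reject pair distinguishable — a pair clashes when both reach the same state with identical unread suffix — and to a fresh state only if none does.
a: 0a undefined. 0a->0: ok.
b: 0b undefined. 0b->0: no, b/ababba meet in 0. Open state 1: 0b->1.
ba: 1a undefined. 1a->0: no, aaabba/ababba meet in 1 with "ba" left. 1a->1: ok.
bb: 1b undefined. 1b->0: no, b/ababba meet in 1. 1b->1: no, b/ababba meet in 1. Open state 2: 1b->2.
bba: 2a undefined. 2a->0: ok.
bbb: 2b undefined. 2b->0: no, aaabba/ababba meet in 0. 2b->1: no, b/ababba meet in 1. 2b->2: no, aaabba/ababba meet in 0. Open state 3: 2b->3.
bbba: 3a undefined. 3a->0: no, aaabba/ababba meet in 0. 3a->1: no, b/ababba meet in 1. 3a->2: no, bb/ababba meet in 2. 3a->3: ok.
bbbb: 3b undefined. 3b->0: ok.
All examples now run through 4 states with every (state, symbol) defined. Accept strings end in {0,1,2}, Reject strings end in {3}; accept={0,1,2}.

states=4 start=0 accept={0,1,2} delta: 0a->0 0b->1 1a->1 1b->2 2a->0 2b->3 3a->3 3b->0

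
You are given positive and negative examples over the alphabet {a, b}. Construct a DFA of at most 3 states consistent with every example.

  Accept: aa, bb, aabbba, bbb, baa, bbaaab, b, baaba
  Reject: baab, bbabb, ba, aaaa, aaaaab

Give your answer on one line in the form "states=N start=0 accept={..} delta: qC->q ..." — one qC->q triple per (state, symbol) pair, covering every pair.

State merging on the prefix tree: take the shortest (then alphabetical) example prefix whose next move is undefined and point that move at state 0, else 1, else 2, ...; a target is out if some Accept/Reject pair would then sit in one state with the same input left (inseparable). If every existing state is out, open a new one.
a: 0a undefined. 0a->0: no, aa/aaaa meet in 0. Open state 1: 0a->1.
b: 0b undefined. 0b->0: ok.
aa: 1a undefined. 1a->0: no, aa/baab meet in 0. 1a->1: no, aa/ba meet in 1. Open state 2: 1a->2.
aaa: 2a undefined. 2a->0: ok.
aab: 2b undefined. 2b->0: no, bb/baab meet in 0. 2b->1: ok.
aabb: 1b undefined. 1b->0: no, bb/bbabb meet in 0. 1b->1: ok.
All examples now run through 3 states with every (state, symbol) defined. Accept strings end in {0,2}, Reject strings end in {1}; accept={0,2}.

states=3 start=0 accept={0,2} delta: 0a->1 0b->0 1a->2 1b->1 2a->0 2b->1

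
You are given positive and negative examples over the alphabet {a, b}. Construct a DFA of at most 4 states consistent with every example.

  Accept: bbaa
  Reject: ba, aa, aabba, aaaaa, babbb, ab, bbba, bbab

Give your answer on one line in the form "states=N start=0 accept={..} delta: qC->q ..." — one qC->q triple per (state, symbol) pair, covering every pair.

State merging on the prefix tree: take the shortest (then alphabetical) example prefix whose next move is undefined and point that move at state 0, else 1, else 2, ...; a target is out if some Accept/Reject pair would then sit in one state with the same input left (inseparable). If every existing state is out, open a new one.
a: 0a undefined. 0a->0: ok.
b: 0b undefined. 0b->0: no, bbaa/ba meet in 0. Open state 1: 0b->1.
ba: 1a undefined. 1a->0: ok.
bb: 1b undefined. 1b->0: no, bbaa/ba meet in 0. 1b->1: no, bbaa/ba meet in 0. Open state 2: 1b->2.
bba: 2a undefined. 2a->0: no, bbaa/ba meet in 0. 2a->1: no, bbaa/ba meet in 0. 2a->2: no, bbaa/aabba meet in 2. Open state 3: 2a->3.
bbb: 2b undefined. 2b->0: ok.
bbaa: 3a undefined. 3a->0: no, bbaa/ba meet in 0. 3a->1: no, bbaa/ab meet in 1. 3a->2: ok.
bbab: 3b undefined. 3b->0: ok.
All examples now run through 4 states with every (state, symbol) defined. Accept strings end in {2}, Reject strings end in {0,1,3}; accept={2}.

states=4 start=0 accept={2} delta: 0a->0 0b->1 1a->0 1b->2 2a->3 2b->0 3a->2 3b->0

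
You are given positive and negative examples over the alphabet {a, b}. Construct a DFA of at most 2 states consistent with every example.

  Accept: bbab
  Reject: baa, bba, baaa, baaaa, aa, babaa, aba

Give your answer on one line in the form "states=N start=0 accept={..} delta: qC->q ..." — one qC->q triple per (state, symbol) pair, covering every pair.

states=2 start=0 accept={1} delta: 0a->0 0b->1 1a->0 1b->0

Grow the machine one transition at a time. Run the examples from 0; the earliest place one falls off (shortest prefix, ties alphabetical) gets sent to the lowest-numbered state that keeps every Accept/Reject pair distinguishable — a pair clashes when both reach the same state with identical unread suffix — and to a fresh state only if none does.
a: 0a undefined. 0a->0: ok.
b: 0b undefined. 0b->0: no, bbab/baa meet in 0. Open state 1: 0b->1.
ba: 1a undefined. 1a->0: ok.
bb: 1b undefined. 1b->0: ok.
All examples now run through 2 states with every (state, symbol) defined. Accept strings end in {1}, Reject strings end in {0}; accept={1}.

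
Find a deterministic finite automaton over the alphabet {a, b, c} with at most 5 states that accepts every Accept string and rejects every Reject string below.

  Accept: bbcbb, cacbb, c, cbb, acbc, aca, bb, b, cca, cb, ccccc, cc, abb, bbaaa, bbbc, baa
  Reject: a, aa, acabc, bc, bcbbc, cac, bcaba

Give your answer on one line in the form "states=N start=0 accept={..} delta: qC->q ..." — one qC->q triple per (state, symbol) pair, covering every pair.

State merging on the prefix tree: take the shortest (then alphabetical) example prefix whose next move is undefined and point that move at state 0, else 1, else 2, ...; a target is out if some Accept/Reject pair would then sit in one state with the same input left (inseparable). If every existing state is out, open a new one.
a: 0a undefined. 0a->0: ok.
b: 0b undefined. 0b->0: no, c/bc meet in 0 with "c" left. Open state 1: 0b->1.
c: 0c undefined. 0c->0: no, c/a meet in 0. 0c->1: no, cc/bc meet in 1 with "c" left. Open state 2: 0c->2.
ba: 1a undefined. 1a->0: no, baa/a meet in 0. 1a->1: ok.
bb: 1b undefined. 1b->0: no, bb/a meet in 0. 1b->1: no, bbbc/bc meet in 1 with "c" left. 1b->2: ok.
bc: 1c undefined. 1c->0: no, b/bcaba meet in 1. 1c->1: no, acbc/bcbbc meet in 2 with "bc" left. 1c->2: no, c/bc meet in 2. Open state 3: 1c->3.
ca: 2a undefined. 2a->0: no, c/cac meet in 2. 2a->1: no, cc/acabc meet in 2 with "c" left. 2a->2: no, acbc/acabc meet in 2 with "bc" left. 2a->3: no, aca/bc meet in 3. Open state 4: 2a->4.
cb: 2b undefined. 2b->0: no, cb/a meet in 0. 2b->1: no, acbc/bc meet in 3. 2b->2: ok.
cc: 2c undefined. 2c->0: no, acbc/a meet in 0. 2c->1: ok.
bca: 3a undefined. 3a->0: no, acbc/bcaba meet in 1. 3a->1: no, aca/bcaba meet in 4. 3a->2: no, aca/bcaba meet in 4. 3a->3: ok.
bcb: 3b undefined. 3b->0: ok.
cac: 4c undefined. 4c->0: ok.
acab: 4b undefined. 4b->0: no, bbcbb/acabc meet in 2. 4b->1: ok.
bbaa: 4a undefined. 4a->0: no, bbaaa/a meet in 0. 4a->1: ok.
cccc: 3c undefined. 3c->0: ok.
All examples now run through 5 states with every (state, symbol) defined. Accept strings end in {1,2,4}, Reject strings end in {0,3}; accept={1,2,4}.

states=5 start=0 accept={1,2,4} delta: 0a->0 0b->1 0c->2 1a->1 1b->2 1c->3 2a->4 2b->2 2c->1 3a->3 3b->0 3c->0 4a->1 4b->1 4c->0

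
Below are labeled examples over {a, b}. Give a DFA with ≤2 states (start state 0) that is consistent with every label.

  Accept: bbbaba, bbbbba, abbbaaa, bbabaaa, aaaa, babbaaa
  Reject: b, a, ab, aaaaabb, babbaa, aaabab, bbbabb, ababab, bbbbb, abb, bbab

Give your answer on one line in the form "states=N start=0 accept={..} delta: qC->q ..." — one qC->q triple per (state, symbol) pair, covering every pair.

states=2 start=0 accept={0} delta: 0a->1 0b->1 1a->0 1b->1

State merging on the prefix tree: take the shortest (then alphabetical) example prefix whose next move is undefined and point that move at state 0, else 1, else 2, ...; a target is out if some Accept/Reject pair would then sit in one state with the same input left (inseparable). If every existing state is out, open a new one.
a: 0a undefined. 0a->0: no, aaaa/a meet in 0. Open state 1: 0a->1.
b: 0b undefined. 0b->0: no, bbbbba/a meet in 1. 0b->1: ok.
aa: 1a undefined. 1a->0: ok.
ab: 1b undefined. 1b->0: no, bbbaba/ab meet in 0. 1b->1: ok.
All examples now run through 2 states with every (state, symbol) defined. Accept strings end in {0}, Reject strings end in {1}; accept={0}.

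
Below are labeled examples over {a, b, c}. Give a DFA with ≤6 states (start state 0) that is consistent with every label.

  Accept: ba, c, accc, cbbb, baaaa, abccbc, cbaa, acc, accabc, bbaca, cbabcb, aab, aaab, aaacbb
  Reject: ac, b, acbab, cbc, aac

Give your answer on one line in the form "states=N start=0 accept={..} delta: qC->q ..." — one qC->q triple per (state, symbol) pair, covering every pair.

states=4 start=0 accept={1,3} delta: 0a->1 0b->0 0c->1 1a->1 1b->1 1c->2 2a->1 2b->3 2c->3 3a->0 3b->3 3c->1

State merging on the prefix tree: take the shortest (then alphabetical) example prefix whose next move is undefined and point that move at state 0, else 1, else 2, ...; a target is out if some Accept/Reject pair would then sit in one state with the same input left (inseparable). If every existing state is out, open a new one.
a: 0a undefined. 0a->0: no, c/ac meet in 0 with "c" left. Open state 1: 0a->1.
b: 0b undefined. 0b->0: ok.
c: 0c undefined. 0c->0: no, c/b meet in 0. 0c->1: ok.
aa: 1a undefined. 1a->0: no, ba/aac meet in 1. 1a->1: ok.
ab: 1b undefined. 1b->0: no, ba/cbc meet in 1. 1b->1: ok.
ac: 1c undefined. 1c->0: no, ba/acbab meet in 1. 1c->1: no, ba/ac meet in 1. Open state 2: 1c->2.
acb: 2b undefined. 2b->0: no, ba/acbab meet in 1. 2b->1: no, ba/acbab meet in 1. 2b->2: no, cbabcb/ac meet in 2. Open state 3: 2b->3.
acc: 2c undefined. 2c->0: no, acc/b meet in 0. 2c->1: no, accc/ac meet in 2. 2c->2: no, accc/ac meet in 2. 2c->3: ok.
acba: 3a undefined. 3a->0: ok.
accc: 3c undefined. 3c->0: no, accc/b meet in 0. 3c->1: ok.
abccb: 3b undefined. 3b->0: no, aaacbb/b meet in 0. 3b->1: no, abccbc/ac meet in 2. 3b->2: no, aaacbb/ac meet in 2. 3b->3: ok.
bbaca: 2a undefined. 2a->0: no, bbaca/b meet in 0. 2a->1: ok.
All examples now run through 4 states with every (state, symbol) defined. Accept strings end in {1,3}, Reject strings end in {0,2}; accept={1,3}.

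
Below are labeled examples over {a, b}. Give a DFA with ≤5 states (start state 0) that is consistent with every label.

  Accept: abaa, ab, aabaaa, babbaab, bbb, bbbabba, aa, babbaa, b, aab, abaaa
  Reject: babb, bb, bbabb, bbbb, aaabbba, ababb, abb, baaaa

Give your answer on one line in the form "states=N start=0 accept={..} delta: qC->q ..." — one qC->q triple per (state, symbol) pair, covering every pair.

states=5 start=0 accept={0,1,3,4} delta: 0a->0 0b->1 1a->2 1b->2 2a->3 2b->1 3a->4 3b->1 4a->2 4b->0

Grow the machine one transition at a time. Run the examples from 0; the earliest place one falls off (shortest prefix, ties alphabetical) gets sent to the lowest-numbered state that keeps every Accept/Reject pair distinguishable — a pair clashes when both reach the same state with identical unread suffix — and to a fresh state only if none does.
a: 0a undefined. 0a->0: ok.
b: 0b undefined. 0b->0: no, abaa/babb meet in 0. Open state 1: 0b->1.
ba: 1a undefined. 1a->0: no, abaa/baaaa meet in 0. 1a->1: no, abaa/baaaa meet in 1. Open state 2: 1a->2.
bb: 1b undefined. 1b->0: no, aa/bb meet in 0. 1b->1: no, ab/bb meet in 1. 1b->2: ok.
baa: 2a undefined. 2a->0: no, abaa/baaaa meet in 0. 2a->1: no, abaa/baaaa meet in 1. 2a->2: no, abaa/bb meet in 2. Open state 3: 2a->3.
bab: 2b undefined. 2b->0: no, ab/babb meet in 1. 2b->1: ok.
baaa: 3a undefined. 3a->0: no, aabaaa/baaaa meet in 0. 3a->1: no, babbaab/babb meet in 2. 3a->2: no, abaa/baaaa meet in 3. 3a->3: no, abaa/baaaa meet in 3. Open state 4: 3a->4.
bbab: 3b undefined. 3b->0: no, ab/bbabb meet in 1. 3b->1: ok.
baaaa: 4a undefined. 4a->0: no, aa/baaaa meet in 0. 4a->1: no, ab/baaaa meet in 1. 4a->2: ok.
babbaab: 4b undefined. 4b->0: ok.
All examples now run through 5 states with every (state, symbol) defined. Accept strings end in {0,1,3,4}, Reject strings end in {2}; accept={0,1,3,4}.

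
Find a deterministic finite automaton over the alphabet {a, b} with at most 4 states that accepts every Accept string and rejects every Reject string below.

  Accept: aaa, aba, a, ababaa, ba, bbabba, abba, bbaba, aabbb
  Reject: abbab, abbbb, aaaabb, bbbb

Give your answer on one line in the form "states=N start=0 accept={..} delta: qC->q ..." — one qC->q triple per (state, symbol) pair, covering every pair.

states=3 start=0 accept={0} delta: 0a->0 0b->1 1a->0 1b->2 2a->0 2b->0

Grow the machine one transition at a time. Run the examples from 0; the earliest place one falls off (shortest prefix, ties alphabetical) gets sent to the lowest-numbered state that keeps every Accept/Reject pair distinguishable — a pair clashes when both reach the same state with identical unread suffix — and to a fresh state only if none does.
a: 0a undefined. 0a->0: ok.
b: 0b undefined. 0b->0: no, aaa/abbab meet in 0. Open state 1: 0b->1.
ba: 1a undefined. 1a->0: ok.
bb: 1b undefined. 1b->0: no, aaa/abbbb meet in 0. 1b->1: no, aabbb/abbab meet in 1. Open state 2: 1b->2.
bba: 2a undefined. 2a->0: ok.
bbb: 2b undefined. 2b->0: ok.
All examples now run through 3 states with every (state, symbol) defined. Accept strings end in {0}, Reject strings end in {1,2}; accept={0}.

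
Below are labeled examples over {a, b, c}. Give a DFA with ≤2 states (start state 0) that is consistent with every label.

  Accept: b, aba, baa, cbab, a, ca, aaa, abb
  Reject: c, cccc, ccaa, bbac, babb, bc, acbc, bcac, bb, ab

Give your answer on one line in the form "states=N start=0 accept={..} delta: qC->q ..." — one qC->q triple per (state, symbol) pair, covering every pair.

Grow the machine one transition at a time. Run the examples from 0; the earliest place one falls off (shortest prefix, ties alphabetical) gets sent to the lowest-numbered state that keeps every Accept/Reject pair distinguishable — a pair clashes when both reach the same state with identical unread suffix — and to a fresh state only if none does.
a: 0a undefined. 0a->0: no, b/ab meet in 0 with "b" left. Open state 1: 0a->1.
b: 0b undefined. 0b->0: no, b/bb meet in 0. 0b->1: ok.
c: 0c undefined. 0c->0: ok.
aa: 1a undefined. 1a->0: ok.
ab: 1b undefined. 1b->0: ok.
ac: 1c undefined. 1c->0: ok.
All examples now run through 2 states with every (state, symbol) defined. Accept strings end in {1}, Reject strings end in {0}; accept={1}.

states=2 start=0 accept={1} delta: 0a->1 0b->1 0c->0 1a->0 1b->0 1c->0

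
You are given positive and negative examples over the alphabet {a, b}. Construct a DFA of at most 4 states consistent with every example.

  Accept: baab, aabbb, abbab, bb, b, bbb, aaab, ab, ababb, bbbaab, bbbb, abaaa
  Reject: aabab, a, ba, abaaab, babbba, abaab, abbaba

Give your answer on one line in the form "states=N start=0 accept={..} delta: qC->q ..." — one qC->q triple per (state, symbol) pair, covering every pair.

Grow the machine one transition at a time. Run the examples from 0; the earliest place one falls off (shortest prefix, ties alphabetical) gets sent to the lowest-numbered state that keeps every Accept/Reject pair distinguishable — a pair clashes when both reach the same state with identical unread suffix — and to a fresh state only if none does.
a: 0a undefined. 0a->0: no, baab/abaab meet in 0 with "baab" left. Open state 1: 0a->1.
b: 0b undefined. 0b->0: ok.
aa: 1a undefined. 1a->0: no, aaab/aabab meet in 1 with "b" left. 1a->1: ok.
ab: 1b undefined. 1b->0: no, baab/aabab meet in 0. 1b->1: no, baab/aabab meet in 1. Open state 2: 1b->2.
aba: 2a undefined. 2a->0: no, baab/abaaab meet in 2. 2a->1: no, baab/aabab meet in 2. 2a->2: ok.
abb: 2b undefined. 2b->0: no, baab/abbaba meet in 2. 2b->1: no, baab/babbba meet in 2. 2b->2: no, baab/aabab meet in 2. Open state 3: 2b->3.
abba: 3a undefined. 3a->0: ok.
aabbb: 3b undefined. 3b->0: ok.
All examples now run through 4 states with every (state, symbol) defined. Accept strings end in {0,2}, Reject strings end in {1,3}; accept={0,2}.

states=4 start=0 accept={0,2} delta: 0a->1 0b->0 1a->1 1b->2 2a->2 2b->3 3a->0 3b->0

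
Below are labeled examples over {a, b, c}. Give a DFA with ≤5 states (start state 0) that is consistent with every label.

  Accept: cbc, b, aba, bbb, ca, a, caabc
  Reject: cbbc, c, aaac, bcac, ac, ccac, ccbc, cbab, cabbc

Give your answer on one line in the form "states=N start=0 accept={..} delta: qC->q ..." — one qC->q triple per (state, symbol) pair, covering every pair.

states=4 start=0 accept={0,2} delta: 0a->0 0b->0 0c->1 1a->2 1b->3 1c->0 2a->1 2b->0 2c->1 3a->1 3b->0 3c->0

State merging on the prefix tree: take the shortest (then alphabetical) example prefix whose next move is undefined and point that move at state 0, else 1, else 2, ...; a target is out if some Accept/Reject pair would then sit in one state with the same input left (inseparable). If every existing state is out, open a new one.
a: 0a undefined. 0a->0: ok.
b: 0b undefined. 0b->0: ok.
c: 0c undefined. 0c->0: no, cbc/cbbc meet in 0. Open state 1: 0c->1.
ca: 1a undefined. 1a->0: no, caabc/c meet in 1. 1a->1: no, ca/c meet in 1. Open state 2: 1a->2.
cb: 1b undefined. 1b->0: no, cbc/cbbc meet in 1. 1b->1: no, cbc/cbbc meet in 1 with "c" left. 1b->2: no, cbc/bcac meet in 2 with "c" left. Open state 3: 1b->3.
cc: 1c undefined. 1c->0: ok.
caa: 2a undefined. 2a->0: no, caabc/c meet in 1. 2a->1: ok.
cab: 2b undefined. 2b->0: ok.
cba: 3a undefined. 3a->0: no, b/cbab meet in 0. 3a->1: ok.
cbb: 3b undefined. 3b->0: ok.
cbc: 3c undefined. 3c->0: ok.
bcac: 2c undefined. 2c->0: no, cbc/bcac meet in 0. 2c->1: ok.
All examples now run through 4 states with every (state, symbol) defined. Accept strings end in {0,2}, Reject strings end in {1,3}; accept={0,2}.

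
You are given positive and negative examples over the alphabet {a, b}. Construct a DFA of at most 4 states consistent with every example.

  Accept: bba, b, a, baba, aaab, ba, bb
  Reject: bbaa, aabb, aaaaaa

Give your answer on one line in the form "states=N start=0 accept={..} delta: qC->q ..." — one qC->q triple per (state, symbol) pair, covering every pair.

State merging on the prefix tree: take the shortest (then alphabetical) example prefix whose next move is undefined and point that move at state 0, else 1, else 2, ...; a target is out if some Accept/Reject pair would then sit in one state with the same input left (inseparable). If every existing state is out, open a new one.
a: 0a undefined. 0a->0: no, a/aaaaaa meet in 0. Open state 1: 0a->1.
b: 0b undefined. 0b->0: ok.
aa: 1a undefined. 1a->0: no, b/bbaa meet in 0. 1a->1: no, bba/bbaa meet in 1. Open state 2: 1a->2.
aaa: 2a undefined. 2a->0: no, b/aaaaaa meet in 0. 2a->1: ok.
aab: 2b undefined. 2b->0: no, b/aabb meet in 0. 2b->1: no, aaab/aabb meet in 1 with "b" left. 2b->2: ok.
bab: 1b undefined. 1b->0: ok.
All examples now run through 3 states with every (state, symbol) defined. Accept strings end in {0,1}, Reject strings end in {2}; accept={0,1}.

states=3 start=0 accept={0,1} delta: 0a->1 0b->0 1a->2 1b->0 2a->1 2b->2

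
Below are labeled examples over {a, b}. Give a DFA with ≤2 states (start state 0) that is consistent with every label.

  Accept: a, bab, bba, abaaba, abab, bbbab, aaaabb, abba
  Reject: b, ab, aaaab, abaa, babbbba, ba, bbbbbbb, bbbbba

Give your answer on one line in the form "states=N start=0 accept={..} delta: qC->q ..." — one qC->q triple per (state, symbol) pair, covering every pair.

states=2 start=0 accept={0} delta: 0a->0 0b->1 1a->1 1b->0

Grow the machine one transition at a time. Run the examples from 0; the earliest place one falls off (shortest prefix, ties alphabetical) gets sent to the lowest-numbered state that keeps every Accept/Reject pair distinguishable — a pair clashes when both reach the same state with identical unread suffix — and to a fresh state only if none does.
a: 0a undefined. 0a->0: ok.
b: 0b undefined. 0b->0: no, a/b meet in 0. Open state 1: 0b->1.
ba: 1a undefined. 1a->0: no, a/abaa meet in 0. 1a->1: ok.
bb: 1b undefined. 1b->0: ok.
All examples now run through 2 states with every (state, symbol) defined. Accept strings end in {0}, Reject strings end in {1}; accept={0}.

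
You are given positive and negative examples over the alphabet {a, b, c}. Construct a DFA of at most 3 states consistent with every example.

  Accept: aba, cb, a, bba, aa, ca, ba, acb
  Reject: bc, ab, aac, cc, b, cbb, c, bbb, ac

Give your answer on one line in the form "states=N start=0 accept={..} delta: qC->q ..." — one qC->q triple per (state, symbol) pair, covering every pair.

states=2 start=0 accept={0} delta: 0a->0 0b->1 0c->1 1a->0 1b->0 1c->1

Fold the examples into a partial DFA from state 0: repeatedly fix the first undefined (state, symbol) met by the shortest-then-alphabetical prefix, trying targets in increasing order and rejecting any under which an Accept and a Reject string meet in one state with the same remainder; add a state when all current targets are rejected. Accepting states are where Accept strings end.
a: 0a undefined. 0a->0: ok.
b: 0b undefined. 0b->0: no, aba/ab meet in 0. Open state 1: 0b->1.
c: 0c undefined. 0c->0: no, cb/ab meet in 1. 0c->1: ok.
ba: 1a undefined. 1a->0: ok.
bb: 1b undefined. 1b->0: ok.
bc: 1c undefined. 1c->0: no, aba/bc meet in 0. 1c->1: ok.
All examples now run through 2 states with every (state, symbol) defined. Accept strings end in {0}, Reject strings end in {1}; accept={0}.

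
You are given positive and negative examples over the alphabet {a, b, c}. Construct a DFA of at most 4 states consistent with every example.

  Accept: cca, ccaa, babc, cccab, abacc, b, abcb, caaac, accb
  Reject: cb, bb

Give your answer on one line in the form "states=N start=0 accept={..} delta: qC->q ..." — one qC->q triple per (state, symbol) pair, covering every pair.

Grow the machine one transition at a time. Run the examples from 0; the earliest place one falls off (shortest prefix, ties alphabetical) gets sent to the lowest-numbered state that keeps every Accept/Reject pair distinguishable — a pair clashes when both reach the same state with identical unread suffix — and to a fresh state only if none does.
a: 0a undefined. 0a->0: ok.
b: 0b undefined. 0b->0: no, b/bb meet in 0. Open state 1: 0b->1.
c: 0c undefined. 0c->0: no, cccab/cb meet in 1. 0c->1: ok.
ba: 1a undefined. 1a->0: ok.
bb: 1b undefined. 1b->0: ok.
cc: 1c undefined. 1c->0: no, cca/cb meet in 0. 1c->1: no, cca/cb meet in 0. Open state 2: 1c->2.
cca: 2a undefined. 2a->0: no, cca/cb meet in 0. 2a->1: no, ccaa/cb meet in 0. 2a->2: ok.
ccc: 2c undefined. 2c->0: ok.
abcb: 2b undefined. 2b->0: no, abcb/cb meet in 0. 2b->1: ok.
All examples now run through 3 states with every (state, symbol) defined. Accept strings end in {1,2}, Reject strings end in {0}; accept={1,2}.

states=3 start=0 accept={1,2} delta: 0a->0 0b->1 0c->1 1a->0 1b->0 1c->2 2a->2 2b->1 2c->0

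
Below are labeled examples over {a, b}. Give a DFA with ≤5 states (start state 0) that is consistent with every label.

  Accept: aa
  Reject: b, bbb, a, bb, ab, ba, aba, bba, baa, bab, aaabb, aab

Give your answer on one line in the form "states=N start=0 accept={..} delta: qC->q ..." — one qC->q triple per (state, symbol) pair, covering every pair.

State merging on the prefix tree: take the shortest (then alphabetical) example prefix whose next move is undefined and point that move at state 0, else 1, else 2, ...; a target is out if some Accept/Reject pair would then sit in one state with the same input left (inseparable). If every existing state is out, open a new one.
a: 0a undefined. 0a->0: no, aa/a meet in 0. Open state 1: 0a->1.
b: 0b undefined. 0b->0: no, aa/baa meet in 1 with "a" left. 0b->1: no, aa/ba meet in 1 with "a" left. Open state 2: 0b->2.
aa: 1a undefined. 1a->0: ok.
ab: 1b undefined. 1b->0: no, aa/ab meet in 0. 1b->1: no, aa/aba meet in 0. 1b->2: ok.
ba: 2a undefined. 2a->0: no, aa/ba meet in 0. 2a->1: no, aa/baa meet in 0. 2a->2: ok.
bb: 2b undefined. 2b->0: no, aa/bb meet in 0. 2b->1: no, aa/bba meet in 0. 2b->2: ok.
All examples now run through 3 states with every (state, symbol) defined. Accept strings end in {0}, Reject strings end in {1,2}; accept={0}.

states=3 start=0 accept={0} delta: 0a->1 0b->2 1a->0 1b->2 2a->2 2b->2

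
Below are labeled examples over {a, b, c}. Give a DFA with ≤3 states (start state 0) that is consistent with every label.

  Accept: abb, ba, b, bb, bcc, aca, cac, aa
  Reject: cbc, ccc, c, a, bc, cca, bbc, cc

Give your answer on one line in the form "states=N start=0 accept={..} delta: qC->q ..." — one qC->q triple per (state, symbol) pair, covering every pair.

states=3 start=0 accept={2} delta: 0a->1 0b->2 0c->0 1a->2 1b->0 1c->2 2a->2 2b->2 2c->1

Grow the machine one transition at a time. Run the examples from 0; the earliest place one falls off (shortest prefix, ties alphabetical) gets sent to the lowest-numbered state that keeps every Accept/Reject pair distinguishable — a pair clashes when both reach the same state with identical unread suffix — and to a fresh state only if none does.
a: 0a undefined. 0a->0: no, aa/a meet in 0. Open state 1: 0a->1.
b: 0b undefined. 0b->0: no, ba/a meet in 1. 0b->1: no, b/a meet in 1. Open state 2: 0b->2.
c: 0c undefined. 0c->0: ok.
aa: 1a undefined. 1a->0: no, aa/ccc meet in 0. 1a->1: no, aa/a meet in 1. 1a->2: ok.
ab: 1b undefined. 1b->0: ok.
ac: 1c undefined. 1c->0: no, aca/a meet in 1. 1c->1: no, cac/a meet in 1. 1c->2: ok.
ba: 2a undefined. 2a->0: no, ba/ccc meet in 0. 2a->1: no, ba/a meet in 1. 2a->2: ok.
bb: 2b undefined. 2b->0: no, bb/ccc meet in 0. 2b->1: no, abb/bbc meet in 2. 2b->2: ok.
bc: 2c undefined. 2c->0: no, bcc/cbc meet in 0. 2c->1: ok.
All examples now run through 3 states with every (state, symbol) defined. Accept strings end in {2}, Reject strings end in {0,1}; accept={2}.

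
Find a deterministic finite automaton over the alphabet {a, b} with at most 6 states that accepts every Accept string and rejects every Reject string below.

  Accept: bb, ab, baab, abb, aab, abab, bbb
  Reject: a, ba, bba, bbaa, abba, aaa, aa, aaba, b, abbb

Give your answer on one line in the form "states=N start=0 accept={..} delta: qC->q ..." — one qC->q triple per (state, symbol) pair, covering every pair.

states=3 start=0 accept={0,2} delta: 0a->1 0b->1 1a->1 1b->2 2a->1 2b->0

Grow the machine one transition at a time. Run the examples from 0; the earliest place one falls off (shortest prefix, ties alphabetical) gets sent to the lowest-numbered state that keeps every Accept/Reject pair distinguishable — a pair clashes when both reach the same state with identical unread suffix — and to a fresh state only if none does.
a: 0a undefined. 0a->0: no, ab/b meet in 0 with "b" left. Open state 1: 0a->1.
b: 0b undefined. 0b->0: no, bb/b meet in 0. 0b->1: ok.
aa: 1a undefined. 1a->0: no, aab/a meet in 1. 1a->1: ok.
ab: 1b undefined. 1b->0: no, bb/abbb meet in 0. 1b->1: no, bb/a meet in 1. Open state 2: 1b->2.
aba: 2a undefined. 2a->0: no, abab/a meet in 1. 2a->1: ok.
abb: 2b undefined. 2b->0: ok.
All examples now run through 3 states with every (state, symbol) defined. Accept strings end in {0,2}, Reject strings end in {1}; accept={0,2}.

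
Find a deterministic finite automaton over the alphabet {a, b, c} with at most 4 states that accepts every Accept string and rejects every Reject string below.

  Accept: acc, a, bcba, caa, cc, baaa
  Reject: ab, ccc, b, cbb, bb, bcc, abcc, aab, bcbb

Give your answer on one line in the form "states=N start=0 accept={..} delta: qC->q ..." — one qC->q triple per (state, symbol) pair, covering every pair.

states=2 start=0 accept={0} delta: 0a->0 0b->1 0c->1 1a->0 1b->1 1c->0

State merging on the prefix tree: take the shortest (then alphabetical) example prefix whose next move is undefined and point that move at state 0, else 1, else 2, ...; a target is out if some Accept/Reject pair would then sit in one state with the same input left (inseparable). If every existing state is out, open a new one.
a: 0a undefined. 0a->0: ok.
b: 0b undefined. 0b->0: no, acc/bcc meet in 0 with "cc" left. Open state 1: 0b->1.
c: 0c undefined. 0c->0: no, acc/ccc meet in 0. 0c->1: ok.
ba: 1a undefined. 1a->0: ok.
bb: 1b undefined. 1b->0: no, a/bb meet in 0. 1b->1: ok.
bc: 1c undefined. 1c->0: ok.
All examples now run through 2 states with every (state, symbol) defined. Accept strings end in {0}, Reject strings end in {1}; accept={0}.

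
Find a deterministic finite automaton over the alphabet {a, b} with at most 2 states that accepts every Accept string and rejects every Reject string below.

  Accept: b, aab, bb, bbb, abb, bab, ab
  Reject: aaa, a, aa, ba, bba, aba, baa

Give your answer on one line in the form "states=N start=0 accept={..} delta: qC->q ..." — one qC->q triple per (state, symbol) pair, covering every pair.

states=2 start=0 accept={1} delta: 0a->0 0b->1 1a->0 1b->1

State merging on the prefix tree: take the shortest (then alphabetical) example prefix whose next move is undefined and point that move at state 0, else 1, else 2, ...; a target is out if some Accept/Reject pair would then sit in one state with the same input left (inseparable). If every existing state is out, open a new one.
a: 0a undefined. 0a->0: ok.
b: 0b undefined. 0b->0: no, b/aaa meet in 0. Open state 1: 0b->1.
ba: 1a undefined. 1a->0: ok.
bb: 1b undefined. 1b->0: no, bb/aaa meet in 0. 1b->1: ok.
All examples now run through 2 states with every (state, symbol) defined. Accept strings end in {1}, Reject strings end in {0}; accept={1}.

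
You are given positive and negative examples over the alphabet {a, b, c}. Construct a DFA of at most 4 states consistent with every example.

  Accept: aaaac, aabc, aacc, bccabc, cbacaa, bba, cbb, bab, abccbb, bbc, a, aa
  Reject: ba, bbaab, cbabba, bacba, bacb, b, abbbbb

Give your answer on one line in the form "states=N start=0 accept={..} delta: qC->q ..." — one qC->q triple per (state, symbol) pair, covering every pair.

states=2 start=0 accept={0} delta: 0a->0 0b->1 0c->0 1a->1 1b->0 1c->0

Grow the machine one transition at a time. Run the examples from 0; the earliest place one falls off (shortest prefix, ties alphabetical) gets sent to the lowest-numbered state that keeps every Accept/Reject pair distinguishable — a pair clashes when both reach the same state with identical unread suffix — and to a fresh state only if none does.
a: 0a undefined. 0a->0: ok.
b: 0b undefined. 0b->0: no, bba/ba meet in 0. Open state 1: 0b->1.
c: 0c undefined. 0c->0: ok.
ba: 1a undefined. 1a->0: no, aaaac/ba meet in 0. 1a->1: ok.
bb: 1b undefined. 1b->0: ok.
bc: 1c undefined. 1c->0: ok.
All examples now run through 2 states with every (state, symbol) defined. Accept strings end in {0}, Reject strings end in {1}; accept={0}.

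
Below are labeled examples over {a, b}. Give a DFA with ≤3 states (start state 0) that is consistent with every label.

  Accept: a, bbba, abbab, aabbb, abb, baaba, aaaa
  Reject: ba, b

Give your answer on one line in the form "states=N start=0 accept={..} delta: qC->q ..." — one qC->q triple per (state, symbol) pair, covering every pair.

states=3 start=0 accept={0,2} delta: 0a->0 0b->1 1a->1 1b->2 2a->2 2b->0

Grow the machine one transition at a time. Run the examples from 0; the earliest place one falls off (shortest prefix, ties alphabetical) gets sent to the lowest-numbered state that keeps every Accept/Reject pair distinguishable — a pair clashes when both reach the same state with identical unread suffix — and to a fresh state only if none does.
a: 0a undefined. 0a->0: ok.
b: 0b undefined. 0b->0: no, a/ba meet in 0. Open state 1: 0b->1.
ba: 1a undefined. 1a->0: no, a/ba meet in 0. 1a->1: ok.
bb: 1b undefined. 1b->0: no, bbba/ba meet in 1. 1b->1: no, bbba/ba meet in 1. Open state 2: 1b->2.
bbb: 2b undefined. 2b->0: ok.
abba: 2a undefined. 2a->0: no, abbab/ba meet in 1. 2a->1: no, baaba/ba meet in 1. 2a->2: ok.
All examples now run through 3 states with every (state, symbol) defined. Accept strings end in {0,2}, Reject strings end in {1}; accept={0,2}.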